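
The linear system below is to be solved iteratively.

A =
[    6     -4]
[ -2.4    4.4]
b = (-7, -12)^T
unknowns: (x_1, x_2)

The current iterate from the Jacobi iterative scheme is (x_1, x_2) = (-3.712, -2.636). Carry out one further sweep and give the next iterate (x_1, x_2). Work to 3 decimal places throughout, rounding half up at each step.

One sweep:
  x_1 = (-7 - (-4)·-2.636) / (6) = -2.924
  x_2 = (-12 - (-2.4)·-3.712) / (4.4) = -4.752

(-2.924, -4.752)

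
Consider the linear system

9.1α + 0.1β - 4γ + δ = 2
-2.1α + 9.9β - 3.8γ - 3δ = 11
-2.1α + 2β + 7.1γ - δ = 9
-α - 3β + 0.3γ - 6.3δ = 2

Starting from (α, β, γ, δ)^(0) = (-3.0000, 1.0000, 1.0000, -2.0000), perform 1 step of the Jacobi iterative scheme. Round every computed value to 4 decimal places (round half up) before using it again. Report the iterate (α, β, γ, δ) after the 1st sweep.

(0.8681, 0.2525, -0.1831, -0.2698)

Iteration 1:
  α = (2 - (0.1)·1.0000 - (-4)·1.0000 - (1)·-2.0000) / (9.1) = 0.8681
  β = (11 - (-2.1)·-3.0000 - (-3.8)·1.0000 - (-3)·-2.0000) / (9.9) = 0.2525
  γ = (9 - (-2.1)·-3.0000 - (2)·1.0000 - (-1)·-2.0000) / (7.1) = -0.1831
  δ = (2 - (-1)·-3.0000 - (-3)·1.0000 - (0.3)·1.0000) / (-6.3) = -0.2698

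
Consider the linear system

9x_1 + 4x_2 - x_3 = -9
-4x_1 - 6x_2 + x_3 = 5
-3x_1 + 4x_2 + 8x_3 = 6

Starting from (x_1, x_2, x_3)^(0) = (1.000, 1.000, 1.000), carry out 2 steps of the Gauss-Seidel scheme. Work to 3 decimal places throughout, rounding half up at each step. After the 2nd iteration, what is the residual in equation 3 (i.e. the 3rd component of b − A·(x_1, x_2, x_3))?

-0.001

Iteration 1:
  x_1 = (-9 - (4)·1.000 - (-1)·1.000) / (9) = -1.333
  x_2 = (5 - (-4)·-1.333 - (1)·1.000) / (-6) = 0.222
  x_3 = (6 - (-3)·-1.333 - (4)·0.222) / (8) = 0.139
Iteration 2:
  x_1 = (-9 - (4)·0.222 - (-1)·0.139) / (9) = -1.083
  x_2 = (5 - (-4)·-1.083 - (1)·0.139) / (-6) = -0.088
  x_3 = (6 - (-3)·-1.083 - (4)·-0.088) / (8) = 0.388
Residual b − A·x = (1.487, -0.248, -0.001)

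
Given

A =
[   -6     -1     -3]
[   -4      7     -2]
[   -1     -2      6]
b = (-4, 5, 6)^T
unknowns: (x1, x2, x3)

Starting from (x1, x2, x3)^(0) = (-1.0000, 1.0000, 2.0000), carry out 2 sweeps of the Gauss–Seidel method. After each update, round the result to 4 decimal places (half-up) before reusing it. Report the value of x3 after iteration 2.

1.3125

Iteration 1:
  x1 = (-4 - (-1)·1.0000 - (-3)·2.0000) / (-6) = -0.5000
  x2 = (5 - (-4)·-0.5000 - (-2)·2.0000) / (7) = 1.0000
  x3 = (6 - (-1)·-0.5000 - (-2)·1.0000) / (6) = 1.2500
Iteration 2:
  x1 = (-4 - (-1)·1.0000 - (-3)·1.2500) / (-6) = -0.1250
  x2 = (5 - (-4)·-0.1250 - (-2)·1.2500) / (7) = 1.0000
  x3 = (6 - (-1)·-0.1250 - (-2)·1.0000) / (6) = 1.3125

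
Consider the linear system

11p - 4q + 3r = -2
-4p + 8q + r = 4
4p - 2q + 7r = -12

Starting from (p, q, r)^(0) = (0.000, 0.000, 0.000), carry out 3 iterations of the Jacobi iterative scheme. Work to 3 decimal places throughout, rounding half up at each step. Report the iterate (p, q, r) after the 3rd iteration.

Iteration 1:
  p = (-2 - (-4)·0.000 - (3)·0.000) / (11) = -0.182
  q = (4 - (-4)·0.000 - (1)·0.000) / (8) = 0.500
  r = (-12 - (4)·0.000 - (-2)·0.000) / (7) = -1.714
Iteration 2:
  p = (-2 - (-4)·0.500 - (3)·-1.714) / (11) = 0.467
  q = (4 - (-4)·-0.182 - (1)·-1.714) / (8) = 0.623
  r = (-12 - (4)·-0.182 - (-2)·0.500) / (7) = -1.467
Iteration 3:
  p = (-2 - (-4)·0.623 - (3)·-1.467) / (11) = 0.445
  q = (4 - (-4)·0.467 - (1)·-1.467) / (8) = 0.917
  r = (-12 - (4)·0.467 - (-2)·0.623) / (7) = -1.803

(0.445, 0.917, -1.803)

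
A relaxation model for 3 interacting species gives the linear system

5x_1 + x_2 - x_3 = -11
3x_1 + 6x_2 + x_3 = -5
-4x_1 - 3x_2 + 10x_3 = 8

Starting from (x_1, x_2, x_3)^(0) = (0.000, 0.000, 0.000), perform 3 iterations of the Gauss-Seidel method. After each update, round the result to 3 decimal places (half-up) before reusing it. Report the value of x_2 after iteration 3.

Iteration 1:
  x_1 = (-11 - (1)·0.000 - (-1)·0.000) / (5) = -2.200
  x_2 = (-5 - (3)·-2.200 - (1)·0.000) / (6) = 0.267
  x_3 = (8 - (-4)·-2.200 - (-3)·0.267) / (10) = 0.000
Iteration 2:
  x_1 = (-11 - (1)·0.267 - (-1)·0.000) / (5) = -2.253
  x_2 = (-5 - (3)·-2.253 - (1)·0.000) / (6) = 0.293
  x_3 = (8 - (-4)·-2.253 - (-3)·0.293) / (10) = -0.013
Iteration 3:
  x_1 = (-11 - (1)·0.293 - (-1)·-0.013) / (5) = -2.261
  x_2 = (-5 - (3)·-2.261 - (1)·-0.013) / (6) = 0.299
  x_3 = (8 - (-4)·-2.261 - (-3)·0.299) / (10) = -0.015

0.299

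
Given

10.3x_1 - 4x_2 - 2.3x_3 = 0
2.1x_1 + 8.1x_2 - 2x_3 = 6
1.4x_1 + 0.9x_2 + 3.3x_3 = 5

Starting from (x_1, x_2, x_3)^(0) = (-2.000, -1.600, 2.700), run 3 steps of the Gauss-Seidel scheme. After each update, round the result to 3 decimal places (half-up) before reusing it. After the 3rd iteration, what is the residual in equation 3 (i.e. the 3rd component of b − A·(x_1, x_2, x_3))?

Iteration 1:
  x_1 = (0 - (-4)·-1.600 - (-2.3)·2.700) / (10.3) = -0.018
  x_2 = (6 - (2.1)·-0.018 - (-2)·2.700) / (8.1) = 1.412
  x_3 = (5 - (1.4)·-0.018 - (0.9)·1.412) / (3.3) = 1.138
Iteration 2:
  x_1 = (0 - (-4)·1.412 - (-2.3)·1.138) / (10.3) = 0.802
  x_2 = (6 - (2.1)·0.802 - (-2)·1.138) / (8.1) = 0.814
  x_3 = (5 - (1.4)·0.802 - (0.9)·0.814) / (3.3) = 0.953
Iteration 3:
  x_1 = (0 - (-4)·0.814 - (-2.3)·0.953) / (10.3) = 0.529
  x_2 = (6 - (2.1)·0.529 - (-2)·0.953) / (8.1) = 0.839
  x_3 = (5 - (1.4)·0.529 - (0.9)·0.839) / (3.3) = 1.062
Residual b − A·x = (0.350, 0.217, 0.000)

0.000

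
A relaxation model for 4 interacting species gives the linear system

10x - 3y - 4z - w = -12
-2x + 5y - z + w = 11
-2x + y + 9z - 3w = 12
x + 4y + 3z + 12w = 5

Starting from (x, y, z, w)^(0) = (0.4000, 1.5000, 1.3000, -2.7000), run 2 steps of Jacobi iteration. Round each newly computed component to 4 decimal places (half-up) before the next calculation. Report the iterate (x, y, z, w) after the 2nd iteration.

Iteration 1:
  x = (-12 - (-3)·1.5000 - (-4)·1.3000 - (-1)·-2.7000) / (10) = -0.5000
  y = (11 - (-2)·0.4000 - (-1)·1.3000 - (1)·-2.7000) / (5) = 3.1600
  z = (12 - (-2)·0.4000 - (1)·1.5000 - (-3)·-2.7000) / (9) = 0.3556
  w = (5 - (1)·0.4000 - (4)·1.5000 - (3)·1.3000) / (12) = -0.4417
Iteration 2:
  x = (-12 - (-3)·3.1600 - (-4)·0.3556 - (-1)·-0.4417) / (10) = -0.1539
  y = (11 - (-2)·-0.5000 - (-1)·0.3556 - (1)·-0.4417) / (5) = 2.1595
  z = (12 - (-2)·-0.5000 - (1)·3.1600 - (-3)·-0.4417) / (9) = 0.7239
  w = (5 - (1)·-0.5000 - (4)·3.1600 - (3)·0.3556) / (12) = -0.6839

(-0.1539, 2.1595, 0.7239, -0.6839)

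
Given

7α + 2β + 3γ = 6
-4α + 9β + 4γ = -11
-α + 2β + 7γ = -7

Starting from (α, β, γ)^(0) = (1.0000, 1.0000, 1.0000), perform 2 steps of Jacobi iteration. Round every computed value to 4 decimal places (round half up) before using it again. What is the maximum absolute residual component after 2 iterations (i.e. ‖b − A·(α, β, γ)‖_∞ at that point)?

4.1636

Iteration 1:
  α = (6 - (2)·1.0000 - (3)·1.0000) / (7) = 0.1429
  β = (-11 - (-4)·1.0000 - (4)·1.0000) / (9) = -1.2222
  γ = (-7 - (-1)·1.0000 - (2)·1.0000) / (7) = -1.1429
Iteration 2:
  α = (6 - (2)·-1.2222 - (3)·-1.1429) / (7) = 1.6962
  β = (-11 - (-4)·0.1429 - (4)·-1.1429) / (9) = -0.6508
  γ = (-7 - (-1)·0.1429 - (2)·-1.2222) / (7) = -0.6304
Residual b − A·x = (-2.6806, 4.1636, 0.4106); ∞-norm = 4.1636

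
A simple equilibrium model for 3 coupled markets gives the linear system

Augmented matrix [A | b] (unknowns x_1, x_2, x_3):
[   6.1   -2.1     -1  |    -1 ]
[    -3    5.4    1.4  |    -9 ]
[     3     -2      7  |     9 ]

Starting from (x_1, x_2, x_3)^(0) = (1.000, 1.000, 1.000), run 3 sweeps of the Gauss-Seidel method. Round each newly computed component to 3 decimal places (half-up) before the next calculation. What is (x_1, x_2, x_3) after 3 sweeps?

Iteration 1:
  x_1 = (-1 - (-2.1)·1.000 - (-1)·1.000) / (6.1) = 0.344
  x_2 = (-9 - (-3)·0.344 - (1.4)·1.000) / (5.4) = -1.735
  x_3 = (9 - (3)·0.344 - (-2)·-1.735) / (7) = 0.643
Iteration 2:
  x_1 = (-1 - (-2.1)·-1.735 - (-1)·0.643) / (6.1) = -0.656
  x_2 = (-9 - (-3)·-0.656 - (1.4)·0.643) / (5.4) = -2.198
  x_3 = (9 - (3)·-0.656 - (-2)·-2.198) / (7) = 0.939
Iteration 3:
  x_1 = (-1 - (-2.1)·-2.198 - (-1)·0.939) / (6.1) = -0.767
  x_2 = (-9 - (-3)·-0.767 - (1.4)·0.939) / (5.4) = -2.336
  x_3 = (9 - (3)·-0.767 - (-2)·-2.336) / (7) = 0.947

(-0.767, -2.336, 0.947)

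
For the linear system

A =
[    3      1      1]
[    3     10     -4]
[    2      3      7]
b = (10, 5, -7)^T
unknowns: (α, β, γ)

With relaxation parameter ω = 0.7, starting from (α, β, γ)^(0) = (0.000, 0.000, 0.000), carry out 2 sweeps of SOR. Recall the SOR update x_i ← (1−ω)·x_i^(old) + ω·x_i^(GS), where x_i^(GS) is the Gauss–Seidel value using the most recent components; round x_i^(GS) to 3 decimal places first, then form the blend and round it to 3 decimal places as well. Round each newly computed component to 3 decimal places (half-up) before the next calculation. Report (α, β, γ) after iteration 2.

(3.328, -0.706, -1.491)

Iteration 1:
  α: GS value = (10 - (1)·0.000 - (1)·0.000) / (3) = 3.333;  α ← (1−ω)·0.000 + ω·3.333 = 2.333
  β: GS value = (5 - (3)·2.333 - (-4)·0.000) / (10) = -0.200;  β ← (1−ω)·0.000 + ω·-0.200 = -0.140
  γ: GS value = (-7 - (2)·2.333 - (3)·-0.140) / (7) = -1.607;  γ ← (1−ω)·0.000 + ω·-1.607 = -1.125
Iteration 2:
  α: GS value = (10 - (1)·-0.140 - (1)·-1.125) / (3) = 3.755;  α ← (1−ω)·2.333 + ω·3.755 = 3.328
  β: GS value = (5 - (3)·3.328 - (-4)·-1.125) / (10) = -0.948;  β ← (1−ω)·-0.140 + ω·-0.948 = -0.706
  γ: GS value = (-7 - (2)·3.328 - (3)·-0.706) / (7) = -1.648;  γ ← (1−ω)·-1.125 + ω·-1.648 = -1.491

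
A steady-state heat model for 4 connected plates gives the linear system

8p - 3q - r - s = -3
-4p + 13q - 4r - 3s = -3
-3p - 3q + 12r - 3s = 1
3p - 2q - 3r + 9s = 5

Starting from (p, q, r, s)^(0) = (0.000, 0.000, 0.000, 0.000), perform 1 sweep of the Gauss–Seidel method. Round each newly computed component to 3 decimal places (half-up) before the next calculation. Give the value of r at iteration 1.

-0.097

Iteration 1:
  p = (-3 - (-3)·0.000 - (-1)·0.000 - (-1)·0.000) / (8) = -0.375
  q = (-3 - (-4)·-0.375 - (-4)·0.000 - (-3)·0.000) / (13) = -0.346
  r = (1 - (-3)·-0.375 - (-3)·-0.346 - (-3)·0.000) / (12) = -0.097
  s = (5 - (3)·-0.375 - (-2)·-0.346 - (-3)·-0.097) / (9) = 0.571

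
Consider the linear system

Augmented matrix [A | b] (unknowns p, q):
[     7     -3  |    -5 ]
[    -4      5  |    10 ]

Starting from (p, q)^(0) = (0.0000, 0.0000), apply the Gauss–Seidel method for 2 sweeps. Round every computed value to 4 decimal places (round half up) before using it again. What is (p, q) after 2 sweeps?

Iteration 1:
  p = (-5 - (-3)·0.0000) / (7) = -0.7143
  q = (10 - (-4)·-0.7143) / (5) = 1.4286
Iteration 2:
  p = (-5 - (-3)·1.4286) / (7) = -0.1020
  q = (10 - (-4)·-0.1020) / (5) = 1.9184

(-0.1020, 1.9184)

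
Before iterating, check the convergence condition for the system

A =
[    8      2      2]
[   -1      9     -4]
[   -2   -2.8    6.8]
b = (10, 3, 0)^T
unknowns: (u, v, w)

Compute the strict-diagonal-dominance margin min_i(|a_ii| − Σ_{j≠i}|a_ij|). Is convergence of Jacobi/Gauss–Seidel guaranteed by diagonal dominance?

2

row 1: |8| − (2+2) = 4
row 2: |9| − (1+4) = 4
row 3: |6.8| − (2+2.8) = 2
minimum over rows = 2 → strictly diagonally dominant (convergence guaranteed)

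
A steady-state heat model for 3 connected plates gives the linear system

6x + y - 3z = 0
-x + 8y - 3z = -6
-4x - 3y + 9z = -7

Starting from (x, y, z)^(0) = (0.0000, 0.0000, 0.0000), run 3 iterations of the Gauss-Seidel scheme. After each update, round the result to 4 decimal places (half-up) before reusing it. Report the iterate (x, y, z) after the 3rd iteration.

Iteration 1:
  x = (0 - (1)·0.0000 - (-3)·0.0000) / (6) = 0.0000
  y = (-6 - (-1)·0.0000 - (-3)·0.0000) / (8) = -0.7500
  z = (-7 - (-4)·0.0000 - (-3)·-0.7500) / (9) = -1.0278
Iteration 2:
  x = (0 - (1)·-0.7500 - (-3)·-1.0278) / (6) = -0.3889
  y = (-6 - (-1)·-0.3889 - (-3)·-1.0278) / (8) = -1.1840
  z = (-7 - (-4)·-0.3889 - (-3)·-1.1840) / (9) = -1.3453
Iteration 3:
  x = (0 - (1)·-1.1840 - (-3)·-1.3453) / (6) = -0.4753
  y = (-6 - (-1)·-0.4753 - (-3)·-1.3453) / (8) = -1.3139
  z = (-7 - (-4)·-0.4753 - (-3)·-1.3139) / (9) = -1.4270

(-0.4753, -1.3139, -1.4270)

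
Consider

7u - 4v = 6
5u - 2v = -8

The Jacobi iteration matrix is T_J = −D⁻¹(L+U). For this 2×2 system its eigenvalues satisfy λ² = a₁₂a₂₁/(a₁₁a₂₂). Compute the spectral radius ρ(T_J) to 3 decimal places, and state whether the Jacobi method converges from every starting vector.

1.195

a₁₂a₂₁/(a₁₁a₂₂) = (-4)·(5) / ((7)·(-2)) = 1.428571
ρ = √|1.428571| = √1.428571 = 1.195
ρ > 1, so Jacobi diverges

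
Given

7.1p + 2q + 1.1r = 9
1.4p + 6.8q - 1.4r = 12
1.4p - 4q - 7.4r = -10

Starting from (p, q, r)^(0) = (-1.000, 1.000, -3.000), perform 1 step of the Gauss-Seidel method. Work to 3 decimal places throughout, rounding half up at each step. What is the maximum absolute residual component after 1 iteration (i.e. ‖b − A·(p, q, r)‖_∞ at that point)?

Iteration 1:
  p = (9 - (2)·1.000 - (1.1)·-3.000) / (7.1) = 1.451
  q = (12 - (1.4)·1.451 - (-1.4)·-3.000) / (6.8) = 0.848
  r = (-10 - (1.4)·1.451 - (-4)·0.848) / (-7.4) = 1.167
Residual b − A·x = (-4.282, 5.836, -0.004); ∞-norm = 5.836

5.836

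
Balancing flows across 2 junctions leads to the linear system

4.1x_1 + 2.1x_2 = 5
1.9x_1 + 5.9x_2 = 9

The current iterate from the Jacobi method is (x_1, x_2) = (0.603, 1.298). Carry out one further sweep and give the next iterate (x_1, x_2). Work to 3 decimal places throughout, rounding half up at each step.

One sweep:
  x_1 = (5 - (2.1)·1.298) / (4.1) = 0.555
  x_2 = (9 - (1.9)·0.603) / (5.9) = 1.331

(0.555, 1.331)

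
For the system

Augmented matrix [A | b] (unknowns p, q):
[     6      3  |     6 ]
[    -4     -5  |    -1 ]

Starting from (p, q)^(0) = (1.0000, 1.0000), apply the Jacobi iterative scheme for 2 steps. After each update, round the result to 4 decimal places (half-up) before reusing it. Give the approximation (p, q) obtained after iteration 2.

Iteration 1:
  p = (6 - (3)·1.0000) / (6) = 0.5000
  q = (-1 - (-4)·1.0000) / (-5) = -0.6000
Iteration 2:
  p = (6 - (3)·-0.6000) / (6) = 1.3000
  q = (-1 - (-4)·0.5000) / (-5) = -0.2000

(1.3000, -0.2000)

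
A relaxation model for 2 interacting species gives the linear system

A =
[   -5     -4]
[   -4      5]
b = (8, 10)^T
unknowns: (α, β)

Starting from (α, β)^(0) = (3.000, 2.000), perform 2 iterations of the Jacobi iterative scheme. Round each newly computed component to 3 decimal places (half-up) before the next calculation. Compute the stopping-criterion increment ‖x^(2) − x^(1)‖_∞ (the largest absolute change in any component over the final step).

Iteration 1:
  α = (8 - (-4)·2.000) / (-5) = -3.200
  β = (10 - (-4)·3.000) / (5) = 4.400
Iteration 2:
  α = (8 - (-4)·4.400) / (-5) = -5.120
  β = (10 - (-4)·-3.200) / (5) = -0.560
Change: (-1.920, -4.960) → max |·| = 4.960

4.960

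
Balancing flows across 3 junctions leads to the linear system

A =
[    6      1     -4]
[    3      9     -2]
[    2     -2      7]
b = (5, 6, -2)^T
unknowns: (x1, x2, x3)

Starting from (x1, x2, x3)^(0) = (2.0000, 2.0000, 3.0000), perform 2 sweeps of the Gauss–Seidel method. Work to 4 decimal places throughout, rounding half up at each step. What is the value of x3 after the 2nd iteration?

Iteration 1:
  x1 = (5 - (1)·2.0000 - (-4)·3.0000) / (6) = 2.5000
  x2 = (6 - (3)·2.5000 - (-2)·3.0000) / (9) = 0.5000
  x3 = (-2 - (2)·2.5000 - (-2)·0.5000) / (7) = -0.8571
Iteration 2:
  x1 = (5 - (1)·0.5000 - (-4)·-0.8571) / (6) = 0.1786
  x2 = (6 - (3)·0.1786 - (-2)·-0.8571) / (9) = 0.4167
  x3 = (-2 - (2)·0.1786 - (-2)·0.4167) / (7) = -0.2177

-0.2177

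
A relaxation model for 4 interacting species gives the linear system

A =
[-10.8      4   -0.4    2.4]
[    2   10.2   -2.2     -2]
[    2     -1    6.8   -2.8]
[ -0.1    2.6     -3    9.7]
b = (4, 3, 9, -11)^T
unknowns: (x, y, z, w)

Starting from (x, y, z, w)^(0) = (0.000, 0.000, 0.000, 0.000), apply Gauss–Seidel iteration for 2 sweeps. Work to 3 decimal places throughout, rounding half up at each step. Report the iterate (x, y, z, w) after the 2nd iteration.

Iteration 1:
  x = (4 - (4)·0.000 - (-0.4)·0.000 - (2.4)·0.000) / (-10.8) = -0.370
  y = (3 - (2)·-0.370 - (-2.2)·0.000 - (-2)·0.000) / (10.2) = 0.367
  z = (9 - (2)·-0.370 - (-1)·0.367 - (-2.8)·0.000) / (6.8) = 1.486
  w = (-11 - (-0.1)·-0.370 - (2.6)·0.367 - (-3)·1.486) / (9.7) = -0.777
Iteration 2:
  x = (4 - (4)·0.367 - (-0.4)·1.486 - (2.4)·-0.777) / (-10.8) = -0.462
  y = (3 - (2)·-0.462 - (-2.2)·1.486 - (-2)·-0.777) / (10.2) = 0.553
  z = (9 - (2)·-0.462 - (-1)·0.553 - (-2.8)·-0.777) / (6.8) = 1.221
  w = (-11 - (-0.1)·-0.462 - (2.6)·0.553 - (-3)·1.221) / (9.7) = -0.909

(-0.462, 0.553, 1.221, -0.909)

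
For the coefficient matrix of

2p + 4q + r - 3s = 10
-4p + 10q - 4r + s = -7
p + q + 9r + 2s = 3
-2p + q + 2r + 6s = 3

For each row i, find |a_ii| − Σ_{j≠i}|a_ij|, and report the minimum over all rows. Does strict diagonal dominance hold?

-6

row 1: |2| − (4+1+3) = -6
row 2: |10| − (4+4+1) = 1
row 3: |9| − (1+1+2) = 5
row 4: |6| − (2+1+2) = 1
minimum over rows = -6 → not strictly diagonally dominant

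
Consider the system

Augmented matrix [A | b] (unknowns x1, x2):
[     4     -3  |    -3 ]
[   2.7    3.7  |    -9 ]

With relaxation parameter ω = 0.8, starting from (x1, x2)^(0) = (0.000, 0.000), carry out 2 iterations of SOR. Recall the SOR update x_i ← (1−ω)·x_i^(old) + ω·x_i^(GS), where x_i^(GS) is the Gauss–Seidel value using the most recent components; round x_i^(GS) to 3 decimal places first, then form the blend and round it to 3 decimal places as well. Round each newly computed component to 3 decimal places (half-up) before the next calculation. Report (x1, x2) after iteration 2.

(-1.678, -1.286)

Iteration 1:
  x1: GS value = (-3 - (-3)·0.000) / (4) = -0.750;  x1 ← (1−ω)·0.000 + ω·-0.750 = -0.600
  x2: GS value = (-9 - (2.7)·-0.600) / (3.7) = -1.995;  x2 ← (1−ω)·0.000 + ω·-1.995 = -1.596
Iteration 2:
  x1: GS value = (-3 - (-3)·-1.596) / (4) = -1.947;  x1 ← (1−ω)·-0.600 + ω·-1.947 = -1.678
  x2: GS value = (-9 - (2.7)·-1.678) / (3.7) = -1.208;  x2 ← (1−ω)·-1.596 + ω·-1.208 = -1.286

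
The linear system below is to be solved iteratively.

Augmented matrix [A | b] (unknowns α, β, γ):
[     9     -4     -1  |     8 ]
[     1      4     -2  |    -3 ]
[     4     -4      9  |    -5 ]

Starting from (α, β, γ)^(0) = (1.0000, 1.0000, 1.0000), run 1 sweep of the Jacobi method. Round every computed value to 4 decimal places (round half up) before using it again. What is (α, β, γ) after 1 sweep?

(1.4444, -0.5000, -0.5556)

Iteration 1:
  α = (8 - (-4)·1.0000 - (-1)·1.0000) / (9) = 1.4444
  β = (-3 - (1)·1.0000 - (-2)·1.0000) / (4) = -0.5000
  γ = (-5 - (4)·1.0000 - (-4)·1.0000) / (9) = -0.5556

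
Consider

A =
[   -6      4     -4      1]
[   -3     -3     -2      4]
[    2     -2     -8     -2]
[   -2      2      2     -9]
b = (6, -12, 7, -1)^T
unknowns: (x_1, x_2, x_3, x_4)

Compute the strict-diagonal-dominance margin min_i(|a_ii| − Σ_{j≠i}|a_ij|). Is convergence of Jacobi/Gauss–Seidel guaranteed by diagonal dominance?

row 1: |-6| − (4+4+1) = -3
row 2: |-3| − (3+2+4) = -6
row 3: |-8| − (2+2+2) = 2
row 4: |-9| − (2+2+2) = 3
minimum over rows = -6 → not strictly diagonally dominant

-6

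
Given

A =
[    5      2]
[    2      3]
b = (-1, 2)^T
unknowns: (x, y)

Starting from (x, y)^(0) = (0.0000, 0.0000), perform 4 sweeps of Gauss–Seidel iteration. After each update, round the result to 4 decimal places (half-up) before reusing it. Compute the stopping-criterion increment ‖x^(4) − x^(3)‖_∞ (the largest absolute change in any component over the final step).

Iteration 1:
  x = (-1 - (2)·0.0000) / (5) = -0.2000
  y = (2 - (2)·-0.2000) / (3) = 0.8000
Iteration 2:
  x = (-1 - (2)·0.8000) / (5) = -0.5200
  y = (2 - (2)·-0.5200) / (3) = 1.0133
Iteration 3:
  x = (-1 - (2)·1.0133) / (5) = -0.6053
  y = (2 - (2)·-0.6053) / (3) = 1.0702
Iteration 4:
  x = (-1 - (2)·1.0702) / (5) = -0.6281
  y = (2 - (2)·-0.6281) / (3) = 1.0854
Change: (-0.0228, 0.0152) → max |·| = 0.0228

0.0228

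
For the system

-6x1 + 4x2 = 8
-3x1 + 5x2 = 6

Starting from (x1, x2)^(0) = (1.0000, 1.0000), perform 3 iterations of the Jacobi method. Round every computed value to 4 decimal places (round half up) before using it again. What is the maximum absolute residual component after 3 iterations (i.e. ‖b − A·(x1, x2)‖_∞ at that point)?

2.0000

Iteration 1:
  x1 = (8 - (4)·1.0000) / (-6) = -0.6667
  x2 = (6 - (-3)·1.0000) / (5) = 1.8000
Iteration 2:
  x1 = (8 - (4)·1.8000) / (-6) = -0.1333
  x2 = (6 - (-3)·-0.6667) / (5) = 0.8000
Iteration 3:
  x1 = (8 - (4)·0.8000) / (-6) = -0.8000
  x2 = (6 - (-3)·-0.1333) / (5) = 1.1200
Residual b − A·x = (-1.2800, -2.0000); ∞-norm = 2.0000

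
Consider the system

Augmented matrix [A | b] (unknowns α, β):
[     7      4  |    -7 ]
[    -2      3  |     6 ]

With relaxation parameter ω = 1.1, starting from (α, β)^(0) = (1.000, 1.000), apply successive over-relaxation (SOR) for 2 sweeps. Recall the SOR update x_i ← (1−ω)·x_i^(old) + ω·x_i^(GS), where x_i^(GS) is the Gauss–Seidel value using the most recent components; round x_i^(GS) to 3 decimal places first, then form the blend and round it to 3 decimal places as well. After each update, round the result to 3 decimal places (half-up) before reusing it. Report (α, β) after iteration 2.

Iteration 1:
  α: GS value = (-7 - (4)·1.000) / (7) = -1.571;  α ← (1−ω)·1.000 + ω·-1.571 = -1.828
  β: GS value = (6 - (-2)·-1.828) / (3) = 0.781;  β ← (1−ω)·1.000 + ω·0.781 = 0.759
Iteration 2:
  α: GS value = (-7 - (4)·0.759) / (7) = -1.434;  α ← (1−ω)·-1.828 + ω·-1.434 = -1.395
  β: GS value = (6 - (-2)·-1.395) / (3) = 1.070;  β ← (1−ω)·0.759 + ω·1.070 = 1.101

(-1.395, 1.101)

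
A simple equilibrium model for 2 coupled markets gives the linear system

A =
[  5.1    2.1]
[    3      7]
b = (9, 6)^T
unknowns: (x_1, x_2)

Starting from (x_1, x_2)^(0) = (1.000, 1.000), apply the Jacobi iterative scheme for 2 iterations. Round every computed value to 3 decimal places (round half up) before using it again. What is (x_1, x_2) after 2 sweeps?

(1.588, 0.277)

Iteration 1:
  x_1 = (9 - (2.1)·1.000) / (5.1) = 1.353
  x_2 = (6 - (3)·1.000) / (7) = 0.429
Iteration 2:
  x_1 = (9 - (2.1)·0.429) / (5.1) = 1.588
  x_2 = (6 - (3)·1.353) / (7) = 0.277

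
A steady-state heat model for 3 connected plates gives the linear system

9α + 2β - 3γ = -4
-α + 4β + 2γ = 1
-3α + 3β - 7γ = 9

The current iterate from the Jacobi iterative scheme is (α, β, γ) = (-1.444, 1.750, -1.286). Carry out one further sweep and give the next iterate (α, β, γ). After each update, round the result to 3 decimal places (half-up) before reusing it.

(-1.262, 0.532, 0.083)

One sweep:
  α = (-4 - (2)·1.750 - (-3)·-1.286) / (9) = -1.262
  β = (1 - (-1)·-1.444 - (2)·-1.286) / (4) = 0.532
  γ = (9 - (-3)·-1.444 - (3)·1.750) / (-7) = 0.083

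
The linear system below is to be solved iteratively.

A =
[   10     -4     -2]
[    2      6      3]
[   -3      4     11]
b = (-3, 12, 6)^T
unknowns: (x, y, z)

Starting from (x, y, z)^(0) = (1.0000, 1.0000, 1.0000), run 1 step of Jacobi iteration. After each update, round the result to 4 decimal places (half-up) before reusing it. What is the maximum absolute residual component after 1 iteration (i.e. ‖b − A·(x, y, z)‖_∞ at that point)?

3.0363

Iteration 1:
  x = (-3 - (-4)·1.0000 - (-2)·1.0000) / (10) = 0.3000
  y = (12 - (2)·1.0000 - (3)·1.0000) / (6) = 1.1667
  z = (6 - (-3)·1.0000 - (4)·1.0000) / (11) = 0.4545
Residual b − A·x = (-0.4242, 3.0363, -2.7663); ∞-norm = 3.0363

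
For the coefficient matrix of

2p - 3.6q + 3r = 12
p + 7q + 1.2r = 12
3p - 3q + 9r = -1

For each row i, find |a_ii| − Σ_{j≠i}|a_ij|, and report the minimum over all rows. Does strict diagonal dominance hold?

-4.6

row 1: |2| − (3.6+3) = -4.6
row 2: |7| − (1+1.2) = 4.8
row 3: |9| − (3+3) = 3
minimum over rows = -4.6 → not strictly diagonally dominant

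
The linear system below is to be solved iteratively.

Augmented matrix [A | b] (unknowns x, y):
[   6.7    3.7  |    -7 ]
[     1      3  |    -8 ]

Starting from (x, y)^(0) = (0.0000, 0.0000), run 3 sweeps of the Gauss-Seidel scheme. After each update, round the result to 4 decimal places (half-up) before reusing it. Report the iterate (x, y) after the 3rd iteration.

Iteration 1:
  x = (-7 - (3.7)·0.0000) / (6.7) = -1.0448
  y = (-8 - (1)·-1.0448) / (3) = -2.3184
Iteration 2:
  x = (-7 - (3.7)·-2.3184) / (6.7) = 0.2355
  y = (-8 - (1)·0.2355) / (3) = -2.7452
Iteration 3:
  x = (-7 - (3.7)·-2.7452) / (6.7) = 0.4712
  y = (-8 - (1)·0.4712) / (3) = -2.8237

(0.4712, -2.8237)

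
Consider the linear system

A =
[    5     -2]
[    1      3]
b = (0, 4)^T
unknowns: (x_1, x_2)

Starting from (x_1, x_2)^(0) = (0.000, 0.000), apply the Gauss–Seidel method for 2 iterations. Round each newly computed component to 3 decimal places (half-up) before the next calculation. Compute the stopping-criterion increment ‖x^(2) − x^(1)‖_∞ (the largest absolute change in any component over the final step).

Iteration 1:
  x_1 = (0 - (-2)·0.000) / (5) = 0.000
  x_2 = (4 - (1)·0.000) / (3) = 1.333
Iteration 2:
  x_1 = (0 - (-2)·1.333) / (5) = 0.533
  x_2 = (4 - (1)·0.533) / (3) = 1.156
Change: (0.533, -0.177) → max |·| = 0.533

0.533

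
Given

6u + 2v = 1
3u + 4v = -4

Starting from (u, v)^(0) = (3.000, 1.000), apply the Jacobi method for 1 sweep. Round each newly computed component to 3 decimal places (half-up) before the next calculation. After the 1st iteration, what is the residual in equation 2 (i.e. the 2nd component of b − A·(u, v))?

Iteration 1:
  u = (1 - (2)·1.000) / (6) = -0.167
  v = (-4 - (3)·3.000) / (4) = -3.250
Residual b − A·x = (8.502, 9.501)

9.501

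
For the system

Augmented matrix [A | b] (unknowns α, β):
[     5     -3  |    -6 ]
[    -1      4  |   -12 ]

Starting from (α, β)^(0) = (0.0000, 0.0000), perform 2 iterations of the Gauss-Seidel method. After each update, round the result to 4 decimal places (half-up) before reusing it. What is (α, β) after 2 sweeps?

Iteration 1:
  α = (-6 - (-3)·0.0000) / (5) = -1.2000
  β = (-12 - (-1)·-1.2000) / (4) = -3.3000
Iteration 2:
  α = (-6 - (-3)·-3.3000) / (5) = -3.1800
  β = (-12 - (-1)·-3.1800) / (4) = -3.7950

(-3.1800, -3.7950)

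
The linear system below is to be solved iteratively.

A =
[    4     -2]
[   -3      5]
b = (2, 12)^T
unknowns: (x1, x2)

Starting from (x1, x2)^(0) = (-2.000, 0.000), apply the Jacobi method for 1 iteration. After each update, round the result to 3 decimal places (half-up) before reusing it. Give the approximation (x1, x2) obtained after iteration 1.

(0.500, 1.200)

Iteration 1:
  x1 = (2 - (-2)·0.000) / (4) = 0.500
  x2 = (12 - (-3)·-2.000) / (5) = 1.200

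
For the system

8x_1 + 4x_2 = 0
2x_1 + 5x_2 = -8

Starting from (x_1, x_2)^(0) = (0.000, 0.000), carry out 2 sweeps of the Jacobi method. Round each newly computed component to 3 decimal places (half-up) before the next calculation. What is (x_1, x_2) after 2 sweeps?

Iteration 1:
  x_1 = (0 - (4)·0.000) / (8) = 0.000
  x_2 = (-8 - (2)·0.000) / (5) = -1.600
Iteration 2:
  x_1 = (0 - (4)·-1.600) / (8) = 0.800
  x_2 = (-8 - (2)·0.000) / (5) = -1.600

(0.800, -1.600)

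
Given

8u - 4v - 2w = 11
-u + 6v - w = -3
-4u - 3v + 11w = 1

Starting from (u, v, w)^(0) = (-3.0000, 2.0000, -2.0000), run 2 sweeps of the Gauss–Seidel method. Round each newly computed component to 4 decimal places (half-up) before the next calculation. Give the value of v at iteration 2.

-0.1828

Iteration 1:
  u = (11 - (-4)·2.0000 - (-2)·-2.0000) / (8) = 1.8750
  v = (-3 - (-1)·1.8750 - (-1)·-2.0000) / (6) = -0.5208
  w = (1 - (-4)·1.8750 - (-3)·-0.5208) / (11) = 0.6307
Iteration 2:
  u = (11 - (-4)·-0.5208 - (-2)·0.6307) / (8) = 1.2723
  v = (-3 - (-1)·1.2723 - (-1)·0.6307) / (6) = -0.1828
  w = (1 - (-4)·1.2723 - (-3)·-0.1828) / (11) = 0.5037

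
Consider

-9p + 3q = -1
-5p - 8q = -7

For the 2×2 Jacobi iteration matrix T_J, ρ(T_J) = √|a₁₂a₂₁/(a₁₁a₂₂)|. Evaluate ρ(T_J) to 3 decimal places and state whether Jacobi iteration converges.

a₁₂a₂₁/(a₁₁a₂₂) = (3)·(-5) / ((-9)·(-8)) = -0.208333
ρ = √|-0.208333| = √0.208333 = 0.456
ρ < 1, so Jacobi converges

0.456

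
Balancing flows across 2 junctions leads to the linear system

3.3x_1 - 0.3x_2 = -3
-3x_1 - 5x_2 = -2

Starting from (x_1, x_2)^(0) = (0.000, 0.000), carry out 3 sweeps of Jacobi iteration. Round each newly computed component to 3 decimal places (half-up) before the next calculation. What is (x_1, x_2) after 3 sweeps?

Iteration 1:
  x_1 = (-3 - (-0.3)·0.000) / (3.3) = -0.909
  x_2 = (-2 - (-3)·0.000) / (-5) = 0.400
Iteration 2:
  x_1 = (-3 - (-0.3)·0.400) / (3.3) = -0.873
  x_2 = (-2 - (-3)·-0.909) / (-5) = 0.945
Iteration 3:
  x_1 = (-3 - (-0.3)·0.945) / (3.3) = -0.823
  x_2 = (-2 - (-3)·-0.873) / (-5) = 0.924

(-0.823, 0.924)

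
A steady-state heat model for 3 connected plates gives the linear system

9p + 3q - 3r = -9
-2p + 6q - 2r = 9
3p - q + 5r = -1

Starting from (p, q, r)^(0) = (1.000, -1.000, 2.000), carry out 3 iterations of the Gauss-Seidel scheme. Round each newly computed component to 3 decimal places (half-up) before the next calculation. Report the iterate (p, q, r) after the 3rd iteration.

(-1.012, 1.494, 0.706)

Iteration 1:
  p = (-9 - (3)·-1.000 - (-3)·2.000) / (9) = 0.000
  q = (9 - (-2)·0.000 - (-2)·2.000) / (6) = 2.167
  r = (-1 - (3)·0.000 - (-1)·2.167) / (5) = 0.233
Iteration 2:
  p = (-9 - (3)·2.167 - (-3)·0.233) / (9) = -1.645
  q = (9 - (-2)·-1.645 - (-2)·0.233) / (6) = 1.029
  r = (-1 - (3)·-1.645 - (-1)·1.029) / (5) = 0.993
Iteration 3:
  p = (-9 - (3)·1.029 - (-3)·0.993) / (9) = -1.012
  q = (9 - (-2)·-1.012 - (-2)·0.993) / (6) = 1.494
  r = (-1 - (3)·-1.012 - (-1)·1.494) / (5) = 0.706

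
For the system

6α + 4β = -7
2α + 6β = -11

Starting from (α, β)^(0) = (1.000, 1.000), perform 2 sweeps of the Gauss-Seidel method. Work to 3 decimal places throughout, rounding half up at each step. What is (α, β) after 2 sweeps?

(-0.352, -1.716)

Iteration 1:
  α = (-7 - (4)·1.000) / (6) = -1.833
  β = (-11 - (2)·-1.833) / (6) = -1.222
Iteration 2:
  α = (-7 - (4)·-1.222) / (6) = -0.352
  β = (-11 - (2)·-0.352) / (6) = -1.716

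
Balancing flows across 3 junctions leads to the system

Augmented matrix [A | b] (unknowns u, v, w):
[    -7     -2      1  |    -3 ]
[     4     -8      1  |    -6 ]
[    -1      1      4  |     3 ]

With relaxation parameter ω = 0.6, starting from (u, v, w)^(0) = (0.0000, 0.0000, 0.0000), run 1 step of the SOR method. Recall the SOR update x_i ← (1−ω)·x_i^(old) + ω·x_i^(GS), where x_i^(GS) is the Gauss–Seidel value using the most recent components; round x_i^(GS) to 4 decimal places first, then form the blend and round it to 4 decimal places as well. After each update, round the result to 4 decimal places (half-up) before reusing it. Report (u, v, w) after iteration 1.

Iteration 1:
  u: GS value = (-3 - (-2)·0.0000 - (1)·0.0000) / (-7) = 0.4286;  u ← (1−ω)·0.0000 + ω·0.4286 = 0.2572
  v: GS value = (-6 - (4)·0.2572 - (1)·0.0000) / (-8) = 0.8786;  v ← (1−ω)·0.0000 + ω·0.8786 = 0.5272
  w: GS value = (3 - (-1)·0.2572 - (1)·0.5272) / (4) = 0.6825;  w ← (1−ω)·0.0000 + ω·0.6825 = 0.4095

(0.2572, 0.5272, 0.4095)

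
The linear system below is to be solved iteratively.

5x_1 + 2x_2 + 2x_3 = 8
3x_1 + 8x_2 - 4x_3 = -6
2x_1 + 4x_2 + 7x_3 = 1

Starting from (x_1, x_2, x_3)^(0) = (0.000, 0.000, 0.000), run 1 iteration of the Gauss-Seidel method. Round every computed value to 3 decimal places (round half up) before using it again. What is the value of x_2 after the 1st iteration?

-1.350

Iteration 1:
  x_1 = (8 - (2)·0.000 - (2)·0.000) / (5) = 1.600
  x_2 = (-6 - (3)·1.600 - (-4)·0.000) / (8) = -1.350
  x_3 = (1 - (2)·1.600 - (4)·-1.350) / (7) = 0.457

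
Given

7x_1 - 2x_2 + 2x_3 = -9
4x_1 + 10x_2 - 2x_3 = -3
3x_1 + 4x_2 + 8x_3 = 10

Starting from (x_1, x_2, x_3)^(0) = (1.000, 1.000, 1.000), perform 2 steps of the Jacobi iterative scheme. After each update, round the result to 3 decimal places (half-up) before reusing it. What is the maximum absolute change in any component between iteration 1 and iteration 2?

1.607

Iteration 1:
  x_1 = (-9 - (-2)·1.000 - (2)·1.000) / (7) = -1.286
  x_2 = (-3 - (4)·1.000 - (-2)·1.000) / (10) = -0.500
  x_3 = (10 - (3)·1.000 - (4)·1.000) / (8) = 0.375
Iteration 2:
  x_1 = (-9 - (-2)·-0.500 - (2)·0.375) / (7) = -1.536
  x_2 = (-3 - (4)·-1.286 - (-2)·0.375) / (10) = 0.289
  x_3 = (10 - (3)·-1.286 - (4)·-0.500) / (8) = 1.982
Change: (-0.250, 0.789, 1.607) → max |·| = 1.607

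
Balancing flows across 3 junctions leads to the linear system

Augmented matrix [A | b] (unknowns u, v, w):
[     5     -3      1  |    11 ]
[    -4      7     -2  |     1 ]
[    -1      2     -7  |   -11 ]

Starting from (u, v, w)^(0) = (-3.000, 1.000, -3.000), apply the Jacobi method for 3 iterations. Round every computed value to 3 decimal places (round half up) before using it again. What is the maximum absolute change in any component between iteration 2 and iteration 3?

Iteration 1:
  u = (11 - (-3)·1.000 - (1)·-3.000) / (5) = 3.400
  v = (1 - (-4)·-3.000 - (-2)·-3.000) / (7) = -2.429
  w = (-11 - (-1)·-3.000 - (2)·1.000) / (-7) = 2.286
Iteration 2:
  u = (11 - (-3)·-2.429 - (1)·2.286) / (5) = 0.285
  v = (1 - (-4)·3.400 - (-2)·2.286) / (7) = 2.739
  w = (-11 - (-1)·3.400 - (2)·-2.429) / (-7) = 0.392
Iteration 3:
  u = (11 - (-3)·2.739 - (1)·0.392) / (5) = 3.765
  v = (1 - (-4)·0.285 - (-2)·0.392) / (7) = 0.418
  w = (-11 - (-1)·0.285 - (2)·2.739) / (-7) = 2.313
Change: (3.480, -2.321, 1.921) → max |·| = 3.480

3.480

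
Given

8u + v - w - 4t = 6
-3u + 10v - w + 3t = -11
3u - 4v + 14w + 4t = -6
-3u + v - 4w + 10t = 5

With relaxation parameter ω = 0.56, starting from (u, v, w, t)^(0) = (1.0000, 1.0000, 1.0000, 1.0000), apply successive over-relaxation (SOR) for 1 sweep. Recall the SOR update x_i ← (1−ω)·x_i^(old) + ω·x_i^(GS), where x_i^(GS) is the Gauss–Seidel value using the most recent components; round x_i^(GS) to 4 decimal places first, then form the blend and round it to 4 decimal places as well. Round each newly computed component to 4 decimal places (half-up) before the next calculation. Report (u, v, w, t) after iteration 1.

Iteration 1:
  u: GS value = (6 - (1)·1.0000 - (-1)·1.0000 - (-4)·1.0000) / (8) = 1.2500;  u ← (1−ω)·1.0000 + ω·1.2500 = 1.1400
  v: GS value = (-11 - (-3)·1.1400 - (-1)·1.0000 - (3)·1.0000) / (10) = -0.9580;  v ← (1−ω)·1.0000 + ω·-0.9580 = -0.0965
  w: GS value = (-6 - (3)·1.1400 - (-4)·-0.0965 - (4)·1.0000) / (14) = -0.9861;  w ← (1−ω)·1.0000 + ω·-0.9861 = -0.1122
  t: GS value = (5 - (-3)·1.1400 - (1)·-0.0965 - (-4)·-0.1122) / (10) = 0.8068;  t ← (1−ω)·1.0000 + ω·0.8068 = 0.8918

(1.1400, -0.0965, -0.1122, 0.8918)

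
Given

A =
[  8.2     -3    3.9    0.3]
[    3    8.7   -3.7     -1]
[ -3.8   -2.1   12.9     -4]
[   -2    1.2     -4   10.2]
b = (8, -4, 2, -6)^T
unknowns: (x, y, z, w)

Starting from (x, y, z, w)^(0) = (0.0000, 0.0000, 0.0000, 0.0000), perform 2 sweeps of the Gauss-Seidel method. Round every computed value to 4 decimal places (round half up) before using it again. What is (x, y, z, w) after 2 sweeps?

Iteration 1:
  x = (8 - (-3)·0.0000 - (3.9)·0.0000 - (0.3)·0.0000) / (8.2) = 0.9756
  y = (-4 - (3)·0.9756 - (-3.7)·0.0000 - (-1)·0.0000) / (8.7) = -0.7962
  z = (2 - (-3.8)·0.9756 - (-2.1)·-0.7962 - (-4)·0.0000) / (12.9) = 0.3128
  w = (-6 - (-2)·0.9756 - (1.2)·-0.7962 - (-4)·0.3128) / (10.2) = -0.1806
Iteration 2:
  x = (8 - (-3)·-0.7962 - (3.9)·0.3128 - (0.3)·-0.1806) / (8.2) = 0.5422
  y = (-4 - (3)·0.5422 - (-3.7)·0.3128 - (-1)·-0.1806) / (8.7) = -0.5345
  z = (2 - (-3.8)·0.5422 - (-2.1)·-0.5345 - (-4)·-0.1806) / (12.9) = 0.1717
  w = (-6 - (-2)·0.5422 - (1.2)·-0.5345 - (-4)·0.1717) / (10.2) = -0.3517

(0.5422, -0.5345, 0.1717, -0.3517)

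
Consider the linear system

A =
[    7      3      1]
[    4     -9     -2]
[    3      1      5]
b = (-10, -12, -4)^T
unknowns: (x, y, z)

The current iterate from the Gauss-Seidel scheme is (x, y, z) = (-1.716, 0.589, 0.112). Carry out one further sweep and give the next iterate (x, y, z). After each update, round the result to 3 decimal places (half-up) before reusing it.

One sweep:
  x = (-10 - (3)·0.589 - (1)·0.112) / (7) = -1.697
  y = (-12 - (4)·-1.697 - (-2)·0.112) / (-9) = 0.554
  z = (-4 - (3)·-1.697 - (1)·0.554) / (5) = 0.107

(-1.697, 0.554, 0.107)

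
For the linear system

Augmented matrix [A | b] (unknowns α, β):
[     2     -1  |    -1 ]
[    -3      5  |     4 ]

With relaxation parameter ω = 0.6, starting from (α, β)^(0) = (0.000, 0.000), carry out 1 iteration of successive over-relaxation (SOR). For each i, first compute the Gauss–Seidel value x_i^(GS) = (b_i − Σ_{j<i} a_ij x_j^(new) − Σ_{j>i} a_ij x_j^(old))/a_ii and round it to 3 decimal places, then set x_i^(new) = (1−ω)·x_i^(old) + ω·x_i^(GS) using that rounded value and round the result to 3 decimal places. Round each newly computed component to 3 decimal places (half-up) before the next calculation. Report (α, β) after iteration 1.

(-0.300, 0.372)

Iteration 1:
  α: GS value = (-1 - (-1)·0.000) / (2) = -0.500;  α ← (1−ω)·0.000 + ω·-0.500 = -0.300
  β: GS value = (4 - (-3)·-0.300) / (5) = 0.620;  β ← (1−ω)·0.000 + ω·0.620 = 0.372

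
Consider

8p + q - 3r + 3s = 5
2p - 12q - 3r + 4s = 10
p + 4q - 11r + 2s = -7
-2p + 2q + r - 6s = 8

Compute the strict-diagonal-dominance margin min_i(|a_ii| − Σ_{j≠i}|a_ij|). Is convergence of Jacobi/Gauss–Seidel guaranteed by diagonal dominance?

1

row 1: |8| − (1+3+3) = 1
row 2: |-12| − (2+3+4) = 3
row 3: |-11| − (1+4+2) = 4
row 4: |-6| − (2+2+1) = 1
minimum over rows = 1 → strictly diagonally dominant (convergence guaranteed)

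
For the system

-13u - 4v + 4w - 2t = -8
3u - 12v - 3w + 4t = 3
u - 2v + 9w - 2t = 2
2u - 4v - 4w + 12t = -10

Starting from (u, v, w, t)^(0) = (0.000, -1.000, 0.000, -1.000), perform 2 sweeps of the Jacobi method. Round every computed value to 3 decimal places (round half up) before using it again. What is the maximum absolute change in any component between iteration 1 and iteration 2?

0.269

Iteration 1:
  u = (-8 - (-4)·-1.000 - (4)·0.000 - (-2)·-1.000) / (-13) = 1.077
  v = (3 - (3)·0.000 - (-3)·0.000 - (4)·-1.000) / (-12) = -0.583
  w = (2 - (1)·0.000 - (-2)·-1.000 - (-2)·-1.000) / (9) = -0.222
  t = (-10 - (2)·0.000 - (-4)·-1.000 - (-4)·0.000) / (12) = -1.167
Iteration 2:
  u = (-8 - (-4)·-0.583 - (4)·-0.222 - (-2)·-1.167) / (-13) = 0.906
  v = (3 - (3)·1.077 - (-3)·-0.222 - (4)·-1.167) / (-12) = -0.314
  w = (2 - (1)·1.077 - (-2)·-0.583 - (-2)·-1.167) / (9) = -0.286
  t = (-10 - (2)·1.077 - (-4)·-0.583 - (-4)·-0.222) / (12) = -1.281
Change: (-0.171, 0.269, -0.064, -0.114) → max |·| = 0.269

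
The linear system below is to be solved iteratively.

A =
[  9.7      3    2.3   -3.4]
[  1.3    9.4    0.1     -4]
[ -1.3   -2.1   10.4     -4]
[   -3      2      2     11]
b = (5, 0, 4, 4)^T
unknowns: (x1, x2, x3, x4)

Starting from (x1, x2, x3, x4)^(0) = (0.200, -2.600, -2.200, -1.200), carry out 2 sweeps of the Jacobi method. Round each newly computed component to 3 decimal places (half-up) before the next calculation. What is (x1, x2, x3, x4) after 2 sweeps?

(1.264, 0.359, 0.955, 0.950)

Iteration 1:
  x1 = (5 - (3)·-2.600 - (2.3)·-2.200 - (-3.4)·-1.200) / (9.7) = 1.421
  x2 = (0 - (1.3)·0.200 - (0.1)·-2.200 - (-4)·-1.200) / (9.4) = -0.515
  x3 = (4 - (-1.3)·0.200 - (-2.1)·-2.600 - (-4)·-1.200) / (10.4) = -0.577
  x4 = (4 - (-3)·0.200 - (2)·-2.600 - (2)·-2.200) / (11) = 1.291
Iteration 2:
  x1 = (5 - (3)·-0.515 - (2.3)·-0.577 - (-3.4)·1.291) / (9.7) = 1.264
  x2 = (0 - (1.3)·1.421 - (0.1)·-0.577 - (-4)·1.291) / (9.4) = 0.359
  x3 = (4 - (-1.3)·1.421 - (-2.1)·-0.515 - (-4)·1.291) / (10.4) = 0.955
  x4 = (4 - (-3)·1.421 - (2)·-0.515 - (2)·-0.577) / (11) = 0.950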